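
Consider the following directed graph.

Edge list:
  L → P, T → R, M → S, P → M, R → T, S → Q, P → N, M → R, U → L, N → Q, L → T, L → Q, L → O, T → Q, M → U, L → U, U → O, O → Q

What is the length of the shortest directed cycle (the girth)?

2

For each vertex v, BFS finds the shortest path from v back to v.
The shortest such closed walk is U → L → U, length 2.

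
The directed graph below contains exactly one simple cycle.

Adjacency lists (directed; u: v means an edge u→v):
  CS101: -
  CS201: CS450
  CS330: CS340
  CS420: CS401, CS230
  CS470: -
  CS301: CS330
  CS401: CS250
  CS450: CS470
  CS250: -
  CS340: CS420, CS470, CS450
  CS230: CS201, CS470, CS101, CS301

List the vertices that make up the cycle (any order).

CS230, CS301, CS330, CS340, CS420

DFS with gray/black marking from CS420:
CS420 gray
  CS401 gray
    CS250 gray
    CS250 black
  CS401 black
  CS230 gray
    CS201 gray
      CS450 gray
        CS470 gray
        CS470 black
      CS450 black
    CS201 black
    CS230→CS470: CS470 black — skip
    CS101 gray
    CS101 black
    CS301 gray
      CS330 gray
        CS340 gray
          CS340→CS420: CS420 is gray → back edge
Back edge closes the cycle CS420 → CS230 → CS301 → CS330 → CS340 → CS420; its vertices are {CS230, CS301, CS330, CS340, CS420}.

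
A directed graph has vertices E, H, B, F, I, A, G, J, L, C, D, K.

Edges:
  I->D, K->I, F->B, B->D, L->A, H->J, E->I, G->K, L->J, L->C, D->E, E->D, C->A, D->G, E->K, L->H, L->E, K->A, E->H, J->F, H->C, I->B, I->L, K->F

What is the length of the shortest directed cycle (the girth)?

For each vertex v, BFS finds the shortest path from v back to v.
The shortest such closed walk is D → E → D, length 2.

2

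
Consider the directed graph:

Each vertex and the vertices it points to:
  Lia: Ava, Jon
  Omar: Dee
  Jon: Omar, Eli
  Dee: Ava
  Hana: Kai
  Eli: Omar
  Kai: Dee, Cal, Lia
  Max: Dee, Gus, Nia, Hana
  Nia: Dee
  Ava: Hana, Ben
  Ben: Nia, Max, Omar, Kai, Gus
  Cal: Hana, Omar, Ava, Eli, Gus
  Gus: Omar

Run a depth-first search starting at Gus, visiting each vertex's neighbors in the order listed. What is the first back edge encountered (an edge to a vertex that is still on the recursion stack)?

Kai→Dee

DFS from Gus (visiting each vertex's neighbors in the order listed); mark gray on enter, black on exit:
Gus gray
  Omar gray
    Dee gray
      Ava gray
        Hana gray
          Kai gray
            Kai→Dee: Dee is gray → back edge
First back edge: Kai → Dee.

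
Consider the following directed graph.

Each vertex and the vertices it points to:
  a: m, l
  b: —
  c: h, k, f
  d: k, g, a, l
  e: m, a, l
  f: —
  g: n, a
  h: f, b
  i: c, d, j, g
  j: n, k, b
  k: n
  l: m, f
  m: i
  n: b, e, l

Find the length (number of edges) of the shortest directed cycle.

For each vertex v, BFS finds the shortest path from v back to v.
The shortest such closed walk is i → g → a → m → i, length 4.

4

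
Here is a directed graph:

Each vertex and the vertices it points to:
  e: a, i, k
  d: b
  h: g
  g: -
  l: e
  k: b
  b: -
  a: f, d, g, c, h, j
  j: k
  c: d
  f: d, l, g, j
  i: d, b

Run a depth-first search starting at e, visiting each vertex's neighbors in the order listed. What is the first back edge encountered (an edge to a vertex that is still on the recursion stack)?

l->e

DFS from e (visiting each vertex's neighbors in the order listed); mark gray on enter, black on exit:
e gray
  a gray
    f gray
      d gray
        b gray
        b black
      d black
      l gray
        l→e: e is gray → back edge
First back edge: l → e.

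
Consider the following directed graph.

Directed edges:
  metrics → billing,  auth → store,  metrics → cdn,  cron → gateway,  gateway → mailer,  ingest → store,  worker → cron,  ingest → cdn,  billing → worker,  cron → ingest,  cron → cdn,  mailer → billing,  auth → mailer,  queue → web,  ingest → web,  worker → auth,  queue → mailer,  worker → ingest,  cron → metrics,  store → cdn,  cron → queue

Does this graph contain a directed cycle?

DFS with white/gray/black marking, starting from store:
store gray
  cdn gray
  cdn black
store black
billing gray
  worker gray
    cron gray
      metrics gray
        metrics→cdn: cdn black — skip
        metrics→billing: billing is gray → back edge
Back edge found, so a cycle exists: billing → worker → cron → metrics → billing.

Yes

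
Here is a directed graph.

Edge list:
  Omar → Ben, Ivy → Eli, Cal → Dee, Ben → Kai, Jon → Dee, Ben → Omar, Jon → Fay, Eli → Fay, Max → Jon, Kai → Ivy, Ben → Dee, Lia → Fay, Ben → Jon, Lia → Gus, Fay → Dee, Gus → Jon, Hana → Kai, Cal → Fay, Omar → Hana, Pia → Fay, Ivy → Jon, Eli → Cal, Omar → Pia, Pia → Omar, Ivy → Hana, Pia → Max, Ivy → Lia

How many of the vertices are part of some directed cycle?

A vertex is on a directed cycle iff it belongs to a strongly connected component of size ≥ 2 (or has a self-loop).
The vertices on cycles are {Ben, Ivy, Kai, Pia, Hana, Omar} — 6 in total.

6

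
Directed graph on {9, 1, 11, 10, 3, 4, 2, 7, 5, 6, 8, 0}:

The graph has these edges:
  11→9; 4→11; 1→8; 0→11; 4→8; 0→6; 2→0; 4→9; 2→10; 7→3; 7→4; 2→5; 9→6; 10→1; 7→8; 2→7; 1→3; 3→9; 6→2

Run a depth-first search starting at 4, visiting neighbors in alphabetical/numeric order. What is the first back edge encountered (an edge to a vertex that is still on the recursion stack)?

DFS from 4 (visiting neighbors in alphabetical/numeric order); mark gray on enter, black on exit:
4 gray
  8 gray
  8 black
  9 gray
    6 gray
      2 gray
        0 gray
          0→6: 6 is gray → back edge
First back edge: 0 → 6.

0->6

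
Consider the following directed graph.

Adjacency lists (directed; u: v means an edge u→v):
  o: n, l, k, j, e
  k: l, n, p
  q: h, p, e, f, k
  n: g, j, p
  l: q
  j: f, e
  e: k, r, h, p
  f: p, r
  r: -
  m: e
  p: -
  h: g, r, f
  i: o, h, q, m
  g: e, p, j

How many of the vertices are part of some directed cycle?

8

A vertex is on a directed cycle iff it belongs to a strongly connected component of size ≥ 2 (or has a self-loop).
The vertices on cycles are {e, g, h, j, k, l, n, q} — 8 in total.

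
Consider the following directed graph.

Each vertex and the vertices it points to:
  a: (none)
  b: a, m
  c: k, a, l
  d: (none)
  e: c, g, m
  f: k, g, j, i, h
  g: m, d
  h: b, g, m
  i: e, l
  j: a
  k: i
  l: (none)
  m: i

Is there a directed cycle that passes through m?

m is on a cycle iff m can reach itself via ≥1 edge.
m → i → e → m — yes.

Yes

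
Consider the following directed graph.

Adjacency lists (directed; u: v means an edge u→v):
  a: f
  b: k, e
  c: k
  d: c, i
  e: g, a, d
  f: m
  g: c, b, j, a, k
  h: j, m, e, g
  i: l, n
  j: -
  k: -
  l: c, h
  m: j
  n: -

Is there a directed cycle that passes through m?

m lies on a cycle iff there is a path from m back to itself.
Exploring from m, it never reaches itself; equivalently, its strongly connected component is a singleton.

No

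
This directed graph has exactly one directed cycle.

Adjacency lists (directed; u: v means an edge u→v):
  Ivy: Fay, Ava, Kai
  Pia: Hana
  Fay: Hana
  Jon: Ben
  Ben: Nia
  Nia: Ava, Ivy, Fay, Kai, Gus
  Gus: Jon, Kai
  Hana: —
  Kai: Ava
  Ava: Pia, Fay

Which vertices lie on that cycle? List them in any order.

Ben, Gus, Jon, Nia

DFS with gray/black marking from Nia:
Nia gray
  Ava gray
    Pia gray
      Hana gray
      Hana black
    Pia black
    Fay gray
      Fay→Hana: Hana black — skip
    Fay black
  Ava black
  Ivy gray
    Ivy→Fay: Fay black — skip
    Ivy→Ava: Ava black — skip
    Kai gray
      Kai→Ava: Ava black — skip
    Kai black
  Ivy black
  Nia→Fay: Fay black — skip
  Nia→Kai: Kai black — skip
  Gus gray
    Jon gray
      Ben gray
        Ben→Nia: Nia is gray → back edge
Back edge closes the cycle Nia → Gus → Jon → Ben → Nia; its vertices are {Ben, Gus, Jon, Nia}.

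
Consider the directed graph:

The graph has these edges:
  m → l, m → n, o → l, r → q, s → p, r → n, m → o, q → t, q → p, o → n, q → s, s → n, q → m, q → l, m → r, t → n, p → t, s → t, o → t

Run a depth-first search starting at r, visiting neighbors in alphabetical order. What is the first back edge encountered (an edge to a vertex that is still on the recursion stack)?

m→r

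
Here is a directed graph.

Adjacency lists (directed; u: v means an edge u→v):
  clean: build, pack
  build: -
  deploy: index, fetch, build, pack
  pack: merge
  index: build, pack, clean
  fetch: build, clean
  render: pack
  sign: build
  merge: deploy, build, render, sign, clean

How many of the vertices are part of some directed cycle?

7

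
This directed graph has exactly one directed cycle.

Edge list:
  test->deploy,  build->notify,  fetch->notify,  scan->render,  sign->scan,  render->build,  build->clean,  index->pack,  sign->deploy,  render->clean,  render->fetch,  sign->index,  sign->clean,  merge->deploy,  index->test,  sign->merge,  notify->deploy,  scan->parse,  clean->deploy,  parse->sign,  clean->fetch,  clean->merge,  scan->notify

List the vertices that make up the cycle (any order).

DFS with gray/black marking from sign:
sign gray
  scan gray
    parse gray
      parse→sign: sign is gray → back edge
Back edge closes the cycle sign → scan → parse → sign; its vertices are {scan, sign, parse}.

scan, sign, parse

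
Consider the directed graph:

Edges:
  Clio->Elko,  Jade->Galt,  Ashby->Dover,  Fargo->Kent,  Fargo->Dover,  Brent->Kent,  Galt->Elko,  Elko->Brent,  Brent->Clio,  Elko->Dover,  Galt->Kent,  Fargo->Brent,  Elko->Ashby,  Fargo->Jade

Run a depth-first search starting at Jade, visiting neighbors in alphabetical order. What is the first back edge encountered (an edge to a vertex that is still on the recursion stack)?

DFS from Jade (visiting neighbors in alphabetical order); mark gray on enter, black on exit:
Jade gray
  Galt gray
    Elko gray
      Ashby gray
        Dover gray
        Dover black
      Ashby black
      Brent gray
        Clio gray
          Clio→Elko: Elko is gray → back edge
First back edge: Clio → Elko.

Clio->Elko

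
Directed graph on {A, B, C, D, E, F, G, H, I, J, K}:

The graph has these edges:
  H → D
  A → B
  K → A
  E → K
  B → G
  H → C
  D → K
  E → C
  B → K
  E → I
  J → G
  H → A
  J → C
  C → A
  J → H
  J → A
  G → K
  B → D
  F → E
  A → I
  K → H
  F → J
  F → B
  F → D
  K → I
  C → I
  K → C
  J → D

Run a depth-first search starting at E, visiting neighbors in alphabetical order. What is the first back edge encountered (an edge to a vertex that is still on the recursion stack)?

DFS from E (visiting neighbors in alphabetical order); mark gray on enter, black on exit:
E gray
  C gray
    A gray
      B gray
        D gray
          K gray
            K→A: A is gray → back edge
First back edge: K → A.

K→A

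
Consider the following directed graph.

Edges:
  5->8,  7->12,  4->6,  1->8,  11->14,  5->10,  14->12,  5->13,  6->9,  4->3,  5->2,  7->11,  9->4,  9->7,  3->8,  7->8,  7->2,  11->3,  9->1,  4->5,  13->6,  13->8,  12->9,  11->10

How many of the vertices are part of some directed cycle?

9

A vertex is on a directed cycle iff it belongs to a strongly connected component of size ≥ 2 (or has a self-loop).
The vertices on cycles are {4, 5, 6, 7, 9, 11, 12, 13, 14} — 9 in total.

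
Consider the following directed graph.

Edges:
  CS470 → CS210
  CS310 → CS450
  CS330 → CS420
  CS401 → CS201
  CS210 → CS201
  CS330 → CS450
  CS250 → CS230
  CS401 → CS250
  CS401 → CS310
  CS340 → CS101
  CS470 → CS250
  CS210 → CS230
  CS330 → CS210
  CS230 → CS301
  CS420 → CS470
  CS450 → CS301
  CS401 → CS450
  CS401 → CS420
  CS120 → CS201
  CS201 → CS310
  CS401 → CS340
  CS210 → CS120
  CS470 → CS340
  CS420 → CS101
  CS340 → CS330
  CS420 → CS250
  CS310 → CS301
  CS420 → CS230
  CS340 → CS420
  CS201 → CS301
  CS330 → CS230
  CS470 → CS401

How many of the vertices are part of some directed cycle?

5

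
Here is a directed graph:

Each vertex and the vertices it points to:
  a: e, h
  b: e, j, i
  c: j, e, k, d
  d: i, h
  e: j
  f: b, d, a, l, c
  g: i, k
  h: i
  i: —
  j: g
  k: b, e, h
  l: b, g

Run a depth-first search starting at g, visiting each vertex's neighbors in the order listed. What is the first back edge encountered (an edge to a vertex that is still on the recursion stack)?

DFS from g (visiting each vertex's neighbors in the order listed); mark gray on enter, black on exit:
g gray
  i gray
  i black
  k gray
    b gray
      e gray
        j gray
          j→g: g is gray → back edge
First back edge: j → g.

j->g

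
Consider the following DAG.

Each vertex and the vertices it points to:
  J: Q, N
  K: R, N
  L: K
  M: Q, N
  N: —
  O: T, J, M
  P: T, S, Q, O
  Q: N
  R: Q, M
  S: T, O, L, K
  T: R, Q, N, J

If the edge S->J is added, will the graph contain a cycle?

Adding S→J creates a cycle iff J can already reach S.
Explore from J: no path reaches S. The graph stays acyclic.

No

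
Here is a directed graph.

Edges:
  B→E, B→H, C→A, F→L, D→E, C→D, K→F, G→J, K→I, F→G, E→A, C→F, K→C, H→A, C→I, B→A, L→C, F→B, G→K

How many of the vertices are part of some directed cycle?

5

A vertex is on a directed cycle iff it belongs to a strongly connected component of size ≥ 2 (or has a self-loop).
The vertices on cycles are {C, F, G, K, L} — 5 in total.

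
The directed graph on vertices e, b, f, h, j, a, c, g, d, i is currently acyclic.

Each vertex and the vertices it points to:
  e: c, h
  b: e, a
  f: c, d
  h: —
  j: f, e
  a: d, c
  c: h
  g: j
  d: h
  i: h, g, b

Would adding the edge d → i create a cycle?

Yes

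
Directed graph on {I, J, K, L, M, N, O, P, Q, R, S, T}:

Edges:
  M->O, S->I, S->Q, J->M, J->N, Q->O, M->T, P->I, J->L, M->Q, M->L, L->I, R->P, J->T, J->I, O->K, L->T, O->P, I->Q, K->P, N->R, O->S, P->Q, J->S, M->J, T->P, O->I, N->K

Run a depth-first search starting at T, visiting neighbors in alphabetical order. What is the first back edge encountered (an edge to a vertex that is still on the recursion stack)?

DFS from T (visiting neighbors in alphabetical order); mark gray on enter, black on exit:
T gray
  P gray
    I gray
      Q gray
        O gray
          O→I: I is gray → back edge
First back edge: O → I.

O->I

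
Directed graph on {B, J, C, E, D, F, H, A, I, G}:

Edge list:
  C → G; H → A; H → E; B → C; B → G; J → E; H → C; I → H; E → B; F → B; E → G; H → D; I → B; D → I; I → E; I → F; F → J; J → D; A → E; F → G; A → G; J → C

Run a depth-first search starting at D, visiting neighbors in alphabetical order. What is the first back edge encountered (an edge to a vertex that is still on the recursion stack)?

DFS from D (visiting neighbors in alphabetical order); mark gray on enter, black on exit:
D gray
  I gray
    B gray
      C gray
        G gray
        G black
      C black
      B→G: G black — skip
    B black
    E gray
      E→B: B black — skip
      E→G: G black — skip
    E black
    F gray
      F→B: B black — skip
      F→G: G black — skip
      J gray
        J→C: C black — skip
        J→D: D is gray → back edge
First back edge: J → D.

J→D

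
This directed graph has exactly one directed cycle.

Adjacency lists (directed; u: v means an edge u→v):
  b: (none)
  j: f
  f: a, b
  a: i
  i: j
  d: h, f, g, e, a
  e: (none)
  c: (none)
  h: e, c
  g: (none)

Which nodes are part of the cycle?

a, f, i, j

DFS with gray/black marking from f:
f gray
  a gray
    i gray
      j gray
        j→f: f is gray → back edge
Back edge closes the cycle f → a → i → j → f; its vertices are {a, f, i, j}.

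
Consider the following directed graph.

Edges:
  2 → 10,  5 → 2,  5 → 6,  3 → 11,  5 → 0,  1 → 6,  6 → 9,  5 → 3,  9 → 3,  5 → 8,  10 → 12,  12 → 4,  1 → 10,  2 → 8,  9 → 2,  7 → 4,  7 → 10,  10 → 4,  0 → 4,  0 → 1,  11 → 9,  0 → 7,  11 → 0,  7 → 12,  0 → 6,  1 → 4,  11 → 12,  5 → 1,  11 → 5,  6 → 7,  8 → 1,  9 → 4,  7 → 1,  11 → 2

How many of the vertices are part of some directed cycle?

10

A vertex is on a directed cycle iff it belongs to a strongly connected component of size ≥ 2 (or has a self-loop).
The vertices on cycles are {0, 1, 2, 3, 5, 6, 7, 8, 9, 11} — 10 in total.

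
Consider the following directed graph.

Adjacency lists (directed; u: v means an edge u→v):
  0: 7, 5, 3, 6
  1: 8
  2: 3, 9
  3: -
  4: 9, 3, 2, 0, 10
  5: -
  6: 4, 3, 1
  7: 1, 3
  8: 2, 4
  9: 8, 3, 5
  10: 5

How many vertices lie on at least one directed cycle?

8

A vertex is on a directed cycle iff it belongs to a strongly connected component of size ≥ 2 (or has a self-loop).
The vertices on cycles are {0, 1, 2, 4, 6, 7, 8, 9} — 8 in total.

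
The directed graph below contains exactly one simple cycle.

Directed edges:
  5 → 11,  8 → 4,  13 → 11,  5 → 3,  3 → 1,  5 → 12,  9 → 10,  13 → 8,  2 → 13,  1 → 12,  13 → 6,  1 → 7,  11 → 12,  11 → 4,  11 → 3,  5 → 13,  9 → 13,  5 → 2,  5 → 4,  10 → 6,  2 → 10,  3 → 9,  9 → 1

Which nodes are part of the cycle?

DFS with gray/black marking from 3:
3 gray
  1 gray
    12 gray
    12 black
    7 gray
    7 black
  1 black
  9 gray
    9→1: 1 black — skip
    10 gray
      6 gray
      6 black
    10 black
    13 gray
      13→6: 6 black — skip
      8 gray
        4 gray
        4 black
      8 black
      11 gray
        11→4: 4 black — skip
        11→3: 3 is gray → back edge
Back edge closes the cycle 3 → 9 → 13 → 11 → 3; its vertices are {3, 9, 11, 13}.

3, 9, 11, 13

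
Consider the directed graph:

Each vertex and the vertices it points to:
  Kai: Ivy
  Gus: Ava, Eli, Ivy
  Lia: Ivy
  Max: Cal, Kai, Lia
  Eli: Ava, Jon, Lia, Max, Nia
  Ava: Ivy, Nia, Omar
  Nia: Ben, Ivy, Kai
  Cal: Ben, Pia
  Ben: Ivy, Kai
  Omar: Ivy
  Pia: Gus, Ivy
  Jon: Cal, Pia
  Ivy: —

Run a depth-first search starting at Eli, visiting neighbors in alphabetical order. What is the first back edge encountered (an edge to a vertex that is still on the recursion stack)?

Gus->Eli

DFS from Eli (visiting neighbors in alphabetical order); mark gray on enter, black on exit:
Eli gray
  Ava gray
    Ivy gray
    Ivy black
    Nia gray
      Ben gray
        Ben→Ivy: Ivy black — skip
        Kai gray
          Kai→Ivy: Ivy black — skip
        Kai black
      Ben black
      Nia→Ivy: Ivy black — skip
      Nia→Kai: Kai black — skip
    Nia black
    Omar gray
      Omar→Ivy: Ivy black — skip
    Omar black
  Ava black
  Jon gray
    Cal gray
      Cal→Ben: Ben black — skip
      Pia gray
        Gus gray
          Gus→Ava: Ava black — skip
          Gus→Eli: Eli is gray → back edge
First back edge: Gus → Eli.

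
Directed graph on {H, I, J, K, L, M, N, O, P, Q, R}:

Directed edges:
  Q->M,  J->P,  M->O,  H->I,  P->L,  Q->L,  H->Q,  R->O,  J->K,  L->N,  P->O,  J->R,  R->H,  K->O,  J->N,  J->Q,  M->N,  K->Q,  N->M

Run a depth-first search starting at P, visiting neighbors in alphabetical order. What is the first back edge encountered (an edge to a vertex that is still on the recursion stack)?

M->N

DFS from P (visiting neighbors in alphabetical order); mark gray on enter, black on exit:
P gray
  L gray
    N gray
      M gray
        M→N: N is gray → back edge
First back edge: M → N.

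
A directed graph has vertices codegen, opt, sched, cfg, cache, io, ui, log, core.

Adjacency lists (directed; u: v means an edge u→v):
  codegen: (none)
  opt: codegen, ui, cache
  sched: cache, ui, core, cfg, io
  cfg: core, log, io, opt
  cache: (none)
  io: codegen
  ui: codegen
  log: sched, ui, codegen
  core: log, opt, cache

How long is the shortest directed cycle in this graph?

For each vertex v, BFS finds the shortest path from v back to v.
The shortest such closed walk is log → sched → core → log, length 3.

3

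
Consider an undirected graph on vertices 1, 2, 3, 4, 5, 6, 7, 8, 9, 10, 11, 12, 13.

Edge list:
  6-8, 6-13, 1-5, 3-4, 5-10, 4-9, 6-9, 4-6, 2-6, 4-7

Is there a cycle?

Yes

DFS, tracking each vertex's parent; an edge to a visited non-parent vertex closes a cycle.
Start from 5:
visit 5 (parent –)
  visit 1 (parent 5)
    1–5: parent, skip
  visit 10 (parent 5)
    10–5: parent, skip
visit 2 (parent –)
  visit 6 (parent 2)
    visit 13 (parent 6)
      13–6: parent, skip
    6–2: parent, skip
    visit 9 (parent 6)
      9–6: parent, skip
      visit 4 (parent 9)
        visit 7 (parent 4)
          7–4: parent, skip
        4–6: 6 visited and ≠ parent → cycle
Cycle: 6 – 9 – 4 – 6.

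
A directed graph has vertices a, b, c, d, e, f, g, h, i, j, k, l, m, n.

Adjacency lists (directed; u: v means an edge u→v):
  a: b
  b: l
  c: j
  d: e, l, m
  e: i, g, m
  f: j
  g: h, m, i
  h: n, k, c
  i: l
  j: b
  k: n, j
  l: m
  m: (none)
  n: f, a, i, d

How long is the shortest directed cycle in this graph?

For each vertex v, BFS finds the shortest path from v back to v.
The shortest such closed walk is g → h → n → d → e → g, length 5.

5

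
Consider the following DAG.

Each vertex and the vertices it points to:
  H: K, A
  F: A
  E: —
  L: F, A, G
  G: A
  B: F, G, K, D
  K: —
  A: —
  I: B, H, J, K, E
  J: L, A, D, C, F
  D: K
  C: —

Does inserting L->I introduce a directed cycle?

Adding L→I creates a cycle iff I can already reach L.
Path from I: I → J → L.
So I → … → L → I is a cycle.

Yes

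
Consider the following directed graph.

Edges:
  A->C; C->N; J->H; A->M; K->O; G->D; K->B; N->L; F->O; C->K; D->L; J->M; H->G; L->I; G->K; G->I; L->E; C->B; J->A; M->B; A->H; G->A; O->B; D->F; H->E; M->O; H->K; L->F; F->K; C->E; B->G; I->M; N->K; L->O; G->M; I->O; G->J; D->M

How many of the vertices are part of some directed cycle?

14

A vertex is on a directed cycle iff it belongs to a strongly connected component of size ≥ 2 (or has a self-loop).
The vertices on cycles are {A, B, C, D, F, G, H, I, J, K, L, M, N, O} — 14 in total.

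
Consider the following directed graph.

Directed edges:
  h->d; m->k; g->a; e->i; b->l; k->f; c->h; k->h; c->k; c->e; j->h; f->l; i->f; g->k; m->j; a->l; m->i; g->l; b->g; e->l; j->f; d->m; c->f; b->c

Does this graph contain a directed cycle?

DFS with white/gray/black marking, starting from m:
m gray
  i gray
    f gray
      l gray
      l black
    f black
  i black
  k gray
    h gray
      d gray
        d→m: m is gray → back edge
Back edge found, so a cycle exists: m → k → h → d → m.

Yes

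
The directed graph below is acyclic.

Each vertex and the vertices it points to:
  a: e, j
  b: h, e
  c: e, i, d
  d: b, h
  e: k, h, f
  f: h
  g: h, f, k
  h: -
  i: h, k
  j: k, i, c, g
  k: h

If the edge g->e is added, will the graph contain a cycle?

No

Adding g→e creates a cycle iff e can already reach g.
Explore from e: no path reaches g. The graph stays acyclic.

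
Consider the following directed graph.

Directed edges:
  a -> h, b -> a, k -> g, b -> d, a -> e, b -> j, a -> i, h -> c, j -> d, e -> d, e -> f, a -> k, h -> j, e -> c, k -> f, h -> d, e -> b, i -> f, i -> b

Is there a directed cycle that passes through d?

No

d lies on a cycle iff there is a path from d back to itself.
Exploring from d, it never reaches itself; equivalently, its strongly connected component is a singleton.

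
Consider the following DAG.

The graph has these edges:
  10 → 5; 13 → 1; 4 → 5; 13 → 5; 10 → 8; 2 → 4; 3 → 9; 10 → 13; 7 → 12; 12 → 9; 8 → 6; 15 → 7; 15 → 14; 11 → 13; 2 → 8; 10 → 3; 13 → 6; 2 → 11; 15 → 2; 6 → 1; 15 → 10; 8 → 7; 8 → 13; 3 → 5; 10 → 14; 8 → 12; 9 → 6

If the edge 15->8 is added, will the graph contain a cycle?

Adding 15→8 creates a cycle iff 8 can already reach 15.
Explore from 8: no path reaches 15. The graph stays acyclic.

No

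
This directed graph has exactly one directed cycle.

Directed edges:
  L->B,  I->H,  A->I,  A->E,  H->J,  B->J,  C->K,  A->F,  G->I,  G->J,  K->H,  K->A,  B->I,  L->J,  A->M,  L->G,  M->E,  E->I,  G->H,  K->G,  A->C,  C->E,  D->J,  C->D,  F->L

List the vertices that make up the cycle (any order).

DFS with gray/black marking from A:
A gray
  E gray
    I gray
      H gray
        J gray
        J black
      H black
    I black
  E black
  F gray
    L gray
      B gray
        B→I: I black — skip
        B→J: J black — skip
      B black
      L→J: J black — skip
      G gray
        G→J: J black — skip
        G→H: H black — skip
        G→I: I black — skip
      G black
    L black
  F black
  C gray
    K gray
      K→H: H black — skip
      K→A: A is gray → back edge
Back edge closes the cycle A → C → K → A; its vertices are {A, C, K}.

A, C, K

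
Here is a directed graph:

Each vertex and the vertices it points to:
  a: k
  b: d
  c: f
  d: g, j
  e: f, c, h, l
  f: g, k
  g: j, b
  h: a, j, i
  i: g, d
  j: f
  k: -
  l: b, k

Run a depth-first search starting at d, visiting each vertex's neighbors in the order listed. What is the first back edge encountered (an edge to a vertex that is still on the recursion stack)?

DFS from d (visiting each vertex's neighbors in the order listed); mark gray on enter, black on exit:
d gray
  g gray
    j gray
      f gray
        f→g: g is gray → back edge
First back edge: f → g.

f->g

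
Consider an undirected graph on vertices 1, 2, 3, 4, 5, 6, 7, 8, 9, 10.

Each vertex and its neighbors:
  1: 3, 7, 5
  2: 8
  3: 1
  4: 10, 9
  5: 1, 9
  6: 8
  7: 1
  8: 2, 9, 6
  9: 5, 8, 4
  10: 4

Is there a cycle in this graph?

No

DFS, tracking each vertex's parent; an edge to a visited non-parent vertex closes a cycle.
Start from 10:
visit 10 (parent –)
  visit 4 (parent 10)
    4–10: parent, skip
    visit 9 (parent 4)
      visit 5 (parent 9)
        visit 1 (parent 5)
          visit 3 (parent 1)
            3–1: parent, skip
          visit 7 (parent 1)
            7–1: parent, skip
          1–5: parent, skip
        5–9: parent, skip
      visit 8 (parent 9)
        visit 2 (parent 8)
          2–8: parent, skip
        8–9: parent, skip
        visit 6 (parent 8)
          6–8: parent, skip
      9–4: parent, skip
No non-parent visited neighbor found — the graph is a forest.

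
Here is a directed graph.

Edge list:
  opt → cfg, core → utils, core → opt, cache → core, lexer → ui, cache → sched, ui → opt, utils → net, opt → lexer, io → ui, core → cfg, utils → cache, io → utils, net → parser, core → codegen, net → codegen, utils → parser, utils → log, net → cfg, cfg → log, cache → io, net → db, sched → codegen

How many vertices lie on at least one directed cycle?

A vertex is on a directed cycle iff it belongs to a strongly connected component of size ≥ 2 (or has a self-loop).
The vertices on cycles are {io, ui, opt, core, cache, lexer, utils} — 7 in total.

7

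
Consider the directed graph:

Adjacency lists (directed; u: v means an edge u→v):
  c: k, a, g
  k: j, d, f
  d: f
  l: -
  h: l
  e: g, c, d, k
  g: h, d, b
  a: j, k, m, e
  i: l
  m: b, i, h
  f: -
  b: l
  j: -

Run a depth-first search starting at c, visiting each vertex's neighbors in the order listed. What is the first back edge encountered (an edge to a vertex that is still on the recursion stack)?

e->c

DFS from c (visiting each vertex's neighbors in the order listed); mark gray on enter, black on exit:
c gray
  k gray
    j gray
    j black
    d gray
      f gray
      f black
    d black
    k→f: f black — skip
  k black
  a gray
    a→j: j black — skip
    a→k: k black — skip
    m gray
      b gray
        l gray
        l black
      b black
      i gray
        i→l: l black — skip
      i black
      h gray
        h→l: l black — skip
      h black
    m black
    e gray
      g gray
        g→h: h black — skip
        g→d: d black — skip
        g→b: b black — skip
      g black
      e→c: c is gray → back edge
First back edge: e → c.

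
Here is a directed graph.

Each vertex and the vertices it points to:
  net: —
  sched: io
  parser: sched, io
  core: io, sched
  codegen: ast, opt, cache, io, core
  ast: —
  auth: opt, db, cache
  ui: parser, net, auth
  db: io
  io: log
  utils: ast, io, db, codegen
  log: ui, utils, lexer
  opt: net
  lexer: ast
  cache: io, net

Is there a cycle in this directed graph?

Yes

DFS with white/gray/black marking, starting from ui:
ui gray
  parser gray
    sched gray
      io gray
        log gray
          log→ui: ui is gray → back edge
Back edge found, so a cycle exists: ui → parser → sched → io → log → ui.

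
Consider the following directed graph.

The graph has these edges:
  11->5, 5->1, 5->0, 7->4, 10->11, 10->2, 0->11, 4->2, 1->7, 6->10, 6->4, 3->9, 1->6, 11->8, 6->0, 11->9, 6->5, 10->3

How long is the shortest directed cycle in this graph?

3

For each vertex v, BFS finds the shortest path from v back to v.
The shortest such closed walk is 6 → 5 → 1 → 6, length 3.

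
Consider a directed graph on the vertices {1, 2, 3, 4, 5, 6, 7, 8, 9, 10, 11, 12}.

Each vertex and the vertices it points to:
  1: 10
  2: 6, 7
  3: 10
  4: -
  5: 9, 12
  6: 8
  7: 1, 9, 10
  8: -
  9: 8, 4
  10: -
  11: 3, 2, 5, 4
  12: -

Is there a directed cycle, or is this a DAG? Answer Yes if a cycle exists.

No

DFS with white/gray/black marking, starting from 5:
5 gray
  9 gray
    8 gray
    8 black
    4 gray
    4 black
  9 black
  12 gray
  12 black
5 black
1 gray
  10 gray
  10 black
1 black
2 gray
  6 gray
    6→8: 8 black — skip
  6 black
  7 gray
    7→1: 1 black — skip
    7→9: 9 black — skip
    7→10: 10 black — skip
  7 black
2 black
3 gray
  3→10: 10 black — skip
3 black
11 gray
  11→3: 3 black — skip
  11→2: 2 black — skip
  11→5: 5 black — skip
  11→4: 4 black — skip
11 black
Every edge goes to a white or black vertex — no back edge, so the graph is acyclic.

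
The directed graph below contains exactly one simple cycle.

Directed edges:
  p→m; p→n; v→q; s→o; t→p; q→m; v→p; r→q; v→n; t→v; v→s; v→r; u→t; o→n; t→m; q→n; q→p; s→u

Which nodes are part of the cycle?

s, t, u, v

DFS with gray/black marking from s:
s gray
  o gray
    n gray
    n black
  o black
  u gray
    t gray
      v gray
        q gray
          q→n: n black — skip
          m gray
          m black
          p gray
            p→n: n black — skip
            p→m: m black — skip
          p black
        q black
        v→p: p black — skip
        v→s: s is gray → back edge
Back edge closes the cycle s → u → t → v → s; its vertices are {s, t, u, v}.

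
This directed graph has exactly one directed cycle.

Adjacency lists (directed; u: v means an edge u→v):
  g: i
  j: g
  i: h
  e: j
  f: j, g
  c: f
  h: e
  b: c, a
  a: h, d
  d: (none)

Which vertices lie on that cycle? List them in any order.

e, g, h, i, j

DFS with gray/black marking from h:
h gray
  e gray
    j gray
      g gray
        i gray
          i→h: h is gray → back edge
Back edge closes the cycle h → e → j → g → i → h; its vertices are {e, g, h, i, j}.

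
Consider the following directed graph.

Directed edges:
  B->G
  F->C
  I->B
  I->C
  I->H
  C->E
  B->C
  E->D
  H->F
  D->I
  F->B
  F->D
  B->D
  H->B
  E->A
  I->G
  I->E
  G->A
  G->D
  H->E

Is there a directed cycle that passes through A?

No

A lies on a cycle iff there is a path from A back to itself.
Exploring from A, it never reaches itself; equivalently, its strongly connected component is a singleton.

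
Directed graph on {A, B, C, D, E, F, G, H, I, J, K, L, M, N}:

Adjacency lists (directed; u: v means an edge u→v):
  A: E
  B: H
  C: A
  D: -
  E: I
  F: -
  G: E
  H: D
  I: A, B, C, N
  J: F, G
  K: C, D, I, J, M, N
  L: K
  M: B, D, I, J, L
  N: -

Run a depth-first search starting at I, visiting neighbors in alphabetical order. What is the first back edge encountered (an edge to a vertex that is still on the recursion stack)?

DFS from I (visiting neighbors in alphabetical order); mark gray on enter, black on exit:
I gray
  A gray
    E gray
      E→I: I is gray → back edge
First back edge: E → I.

E→I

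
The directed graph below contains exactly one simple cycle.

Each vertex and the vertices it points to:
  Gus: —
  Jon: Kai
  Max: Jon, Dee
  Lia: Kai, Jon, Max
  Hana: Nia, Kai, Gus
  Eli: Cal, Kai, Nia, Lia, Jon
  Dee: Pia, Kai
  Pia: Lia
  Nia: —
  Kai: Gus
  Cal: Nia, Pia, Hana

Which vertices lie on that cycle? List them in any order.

Dee, Lia, Max, Pia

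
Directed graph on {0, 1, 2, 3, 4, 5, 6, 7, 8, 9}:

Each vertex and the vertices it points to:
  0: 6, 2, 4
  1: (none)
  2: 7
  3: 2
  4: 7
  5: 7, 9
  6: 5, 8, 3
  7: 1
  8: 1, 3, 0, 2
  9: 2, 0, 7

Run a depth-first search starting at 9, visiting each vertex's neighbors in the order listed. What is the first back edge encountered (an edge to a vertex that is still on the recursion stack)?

DFS from 9 (visiting each vertex's neighbors in the order listed); mark gray on enter, black on exit:
9 gray
  2 gray
    7 gray
      1 gray
      1 black
    7 black
  2 black
  0 gray
    6 gray
      5 gray
        5→7: 7 black — skip
        5→9: 9 is gray → back edge
First back edge: 5 → 9.

5→9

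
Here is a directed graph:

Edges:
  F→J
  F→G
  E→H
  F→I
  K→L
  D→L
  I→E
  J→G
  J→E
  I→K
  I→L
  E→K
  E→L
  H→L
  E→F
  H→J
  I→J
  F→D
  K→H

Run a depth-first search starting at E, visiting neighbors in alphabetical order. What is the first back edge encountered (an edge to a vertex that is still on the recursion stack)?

DFS from E (visiting neighbors in alphabetical order); mark gray on enter, black on exit:
E gray
  F gray
    D gray
      L gray
      L black
    D black
    G gray
    G black
    I gray
      I→E: E is gray → back edge
First back edge: I → E.

I→E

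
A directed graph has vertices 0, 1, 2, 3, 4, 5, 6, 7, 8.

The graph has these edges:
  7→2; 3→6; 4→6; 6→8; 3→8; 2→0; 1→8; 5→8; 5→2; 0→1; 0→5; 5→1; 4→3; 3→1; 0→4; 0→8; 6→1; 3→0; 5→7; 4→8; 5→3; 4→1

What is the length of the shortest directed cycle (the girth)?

3

For each vertex v, BFS finds the shortest path from v back to v.
The shortest such closed walk is 3 → 0 → 4 → 3, length 3.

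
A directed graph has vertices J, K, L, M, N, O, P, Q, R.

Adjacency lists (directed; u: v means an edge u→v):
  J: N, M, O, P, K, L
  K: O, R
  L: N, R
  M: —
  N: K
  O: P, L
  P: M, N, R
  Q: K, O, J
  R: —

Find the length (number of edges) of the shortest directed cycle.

For each vertex v, BFS finds the shortest path from v back to v.
The shortest such closed walk is P → N → K → O → P, length 4.

4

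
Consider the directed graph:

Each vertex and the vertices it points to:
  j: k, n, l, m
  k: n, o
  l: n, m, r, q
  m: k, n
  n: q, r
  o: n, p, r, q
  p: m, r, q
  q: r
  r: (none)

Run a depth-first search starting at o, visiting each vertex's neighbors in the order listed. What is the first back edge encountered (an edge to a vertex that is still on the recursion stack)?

k->o

DFS from o (visiting each vertex's neighbors in the order listed); mark gray on enter, black on exit:
o gray
  n gray
    q gray
      r gray
      r black
    q black
    n→r: r black — skip
  n black
  p gray
    m gray
      k gray
        k→n: n black — skip
        k→o: o is gray → back edge
First back edge: k → o.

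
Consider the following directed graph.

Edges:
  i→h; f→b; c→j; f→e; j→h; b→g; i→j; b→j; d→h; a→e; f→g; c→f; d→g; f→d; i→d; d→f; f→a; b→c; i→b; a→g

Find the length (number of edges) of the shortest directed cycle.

2

For each vertex v, BFS finds the shortest path from v back to v.
The shortest such closed walk is d → f → d, length 2.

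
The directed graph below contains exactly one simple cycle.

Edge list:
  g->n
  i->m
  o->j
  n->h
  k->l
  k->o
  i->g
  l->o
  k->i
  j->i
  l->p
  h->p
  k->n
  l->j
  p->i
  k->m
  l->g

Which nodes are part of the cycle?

g, h, i, n, p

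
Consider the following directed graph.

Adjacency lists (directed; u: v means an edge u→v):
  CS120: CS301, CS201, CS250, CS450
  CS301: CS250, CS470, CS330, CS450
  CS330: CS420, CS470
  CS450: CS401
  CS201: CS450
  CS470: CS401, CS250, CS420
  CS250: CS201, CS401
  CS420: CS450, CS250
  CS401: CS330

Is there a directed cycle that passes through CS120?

CS120 lies on a cycle iff there is a path from CS120 back to itself.
Exploring from CS120, it never reaches itself; equivalently, its strongly connected component is a singleton.

No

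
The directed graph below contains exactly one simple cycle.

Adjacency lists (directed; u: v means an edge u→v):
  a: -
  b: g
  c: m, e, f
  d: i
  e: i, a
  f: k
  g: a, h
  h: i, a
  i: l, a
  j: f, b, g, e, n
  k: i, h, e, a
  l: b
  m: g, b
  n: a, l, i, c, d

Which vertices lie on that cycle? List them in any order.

DFS with gray/black marking from l:
l gray
  b gray
    g gray
      a gray
      a black
      h gray
        i gray
          i→l: l is gray → back edge
Back edge closes the cycle l → b → g → h → i → l; its vertices are {b, g, h, i, l}.

b, g, h, i, l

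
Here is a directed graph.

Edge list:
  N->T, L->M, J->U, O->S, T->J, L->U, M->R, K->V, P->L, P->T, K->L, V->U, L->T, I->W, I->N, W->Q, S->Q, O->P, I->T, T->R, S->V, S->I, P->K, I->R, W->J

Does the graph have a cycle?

DFS with white/gray/black marking, starting from J:
J gray
  U gray
  U black
J black
I gray
  N gray
    T gray
      R gray
      R black
      T→J: J black — skip
    T black
  N black
  I→T: T black — skip
  W gray
    Q gray
    Q black
    W→J: J black — skip
  W black
  I→R: R black — skip
I black
K gray
  L gray
    M gray
      M→R: R black — skip
    M black
    L→U: U black — skip
    L→T: T black — skip
  L black
  V gray
    V→U: U black — skip
  V black
K black
O gray
  S gray
    S→I: I black — skip
    S→V: V black — skip
    S→Q: Q black — skip
  S black
  P gray
    P→K: K black — skip
    P→L: L black — skip
    P→T: T black — skip
  P black
O black
Every edge goes to a white or black vertex — no back edge, so the graph is acyclic.

No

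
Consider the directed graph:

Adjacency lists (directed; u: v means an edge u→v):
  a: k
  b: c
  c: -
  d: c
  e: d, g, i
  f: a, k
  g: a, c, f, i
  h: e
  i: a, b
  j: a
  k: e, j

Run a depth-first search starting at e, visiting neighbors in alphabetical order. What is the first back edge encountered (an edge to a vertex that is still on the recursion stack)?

DFS from e (visiting neighbors in alphabetical order); mark gray on enter, black on exit:
e gray
  d gray
    c gray
    c black
  d black
  g gray
    a gray
      k gray
        k→e: e is gray → back edge
First back edge: k → e.

k->e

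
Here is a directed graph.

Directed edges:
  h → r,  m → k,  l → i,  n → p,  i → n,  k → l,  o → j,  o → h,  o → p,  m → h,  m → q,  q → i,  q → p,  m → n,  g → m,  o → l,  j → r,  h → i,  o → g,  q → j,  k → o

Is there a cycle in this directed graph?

Yes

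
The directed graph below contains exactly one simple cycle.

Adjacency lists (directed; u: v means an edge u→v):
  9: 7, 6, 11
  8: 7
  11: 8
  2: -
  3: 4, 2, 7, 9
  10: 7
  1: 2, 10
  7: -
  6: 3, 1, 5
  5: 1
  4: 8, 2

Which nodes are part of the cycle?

DFS with gray/black marking from 9:
9 gray
  7 gray
  7 black
  6 gray
    3 gray
      4 gray
        8 gray
          8→7: 7 black — skip
        8 black
        2 gray
        2 black
      4 black
      3→2: 2 black — skip
      3→7: 7 black — skip
      3→9: 9 is gray → back edge
Back edge closes the cycle 9 → 6 → 3 → 9; its vertices are {3, 6, 9}.

3, 6, 9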